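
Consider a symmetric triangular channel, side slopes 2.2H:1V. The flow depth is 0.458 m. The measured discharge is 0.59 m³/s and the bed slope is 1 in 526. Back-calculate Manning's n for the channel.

For a triangular section with side slope z = 2.2: A = zy² = 2.2×0.458² = 0.4615 m²; P = 2y√(1+z²) = 2×0.458×2.417 = 2.214 m.
Hydraulic radius R = A/P = 0.4615/2.214 = 0.2085 m.
Rearranging Manning's equation: n = (1/Q) A R^(2/3) S^(1/2) = (1/0.59) × 0.4615 × 0.2085^(2/3) × √0.001901 = 0.012.

n = 0.012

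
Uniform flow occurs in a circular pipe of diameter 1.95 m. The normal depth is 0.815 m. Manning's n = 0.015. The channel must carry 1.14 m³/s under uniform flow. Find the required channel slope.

S = 0.000641

For a circular section of diameter D = 1.95 m at depth y = 0.815 m, the central angle is θ = 2 arccos(1 − 2y/D) = 2.812 rad. Then A = (D²/8)(θ − sin θ) = 1.183 m² and P = Dθ/2 = 2.742 m.
Hydraulic radius R = A/P = 1.183/2.742 = 0.4314 m.
From Manning's equation, S = [nQ / (1 A R^(2/3))]² = [0.015 × 1.14 / (1 × 1.183 × 0.4314^(2/3))]² = 0.000641.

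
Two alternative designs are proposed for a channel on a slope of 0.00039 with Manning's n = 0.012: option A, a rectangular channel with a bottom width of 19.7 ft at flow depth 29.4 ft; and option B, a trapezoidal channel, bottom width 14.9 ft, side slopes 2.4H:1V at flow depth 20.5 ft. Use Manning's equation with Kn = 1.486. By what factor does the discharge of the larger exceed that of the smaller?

Channel A: Flow area A = b·y = 19.7 × 29.4 = 579.2 ft². Wetted perimeter P = b + 2y = 19.7 + 2×29.4 = 78.5 ft. Hydraulic radius R = A/P = 579.2/78.5 = 7.378 ft. Q_A = (1.486/0.012)·579.2·7.378^(2/3)·√0.00039 = 5368 ft³/s.
Channel B: With bottom width b = 14.9 ft and side slope z = 2.4: A = (b + zy)y = (14.9 + 2.4×20.5)×20.5 = 1314 ft²; P = b + 2y√(1+z²) = 14.9 + 2×20.5×2.6 = 121.5 ft. Hydraulic radius R = A/P = 1314/121.5 = 10.82 ft. Q_B = (1.486/0.012)·1314·10.82^(2/3)·√0.00039 = 15720 ft³/s.
The larger discharge is 15720 ft³/s and the smaller is 5368 ft³/s; the ratio is 2.93.

2.93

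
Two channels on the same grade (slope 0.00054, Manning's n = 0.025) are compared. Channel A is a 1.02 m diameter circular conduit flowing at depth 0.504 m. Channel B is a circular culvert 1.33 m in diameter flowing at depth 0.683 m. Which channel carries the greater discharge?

channel B

Channel A: For a circular section of diameter D = 1.02 m at depth y = 0.504 m, the central angle is θ = 2 arccos(1 − 2y/D) = 3.118 rad. Then A = (D²/8)(θ − sin θ) = 0.4024 m² and P = Dθ/2 = 1.59 m. Hydraulic radius R = A/P = 0.4024/1.59 = 0.2531 m. Q_A = (1/0.025)·0.4024·0.2531^(2/3)·√0.00054 = 0.1497 m³/s.
Channel B: For a circular section of diameter D = 1.33 m at depth y = 0.683 m, the central angle is θ = 2 arccos(1 − 2y/D) = 3.196 rad. Then A = (D²/8)(θ − sin θ) = 0.7186 m² and P = Dθ/2 = 2.125 m. Hydraulic radius R = A/P = 0.7186/2.125 = 0.3381 m. Q_B = (1/0.025)·0.7186·0.3381^(2/3)·√0.00054 = 0.3242 m³/s.
Q_A = 0.1497 m³/s vs Q_B = 0.3242 m³/s, so channel B carries more.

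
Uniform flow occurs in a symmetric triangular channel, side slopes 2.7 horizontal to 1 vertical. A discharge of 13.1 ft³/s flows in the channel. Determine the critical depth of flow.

At critical depth, Q² T / (g A³) = 1, i.e. A³/T = Q²/g = 13.1²/32.2 = 5.33.
Try y = 1.27 ft: A³/T = 12.04 — too large.
Try y = 1.08 ft: A³/T = 5.356 — ≈ 5.33.

y_c = 1.08 ft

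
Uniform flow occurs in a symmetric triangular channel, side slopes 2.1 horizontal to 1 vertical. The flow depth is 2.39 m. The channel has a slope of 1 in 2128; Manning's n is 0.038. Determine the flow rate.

For a triangular section with side slope z = 2.1: A = zy² = 2.1×2.39² = 12 m²; P = 2y√(1+z²) = 2×2.39×2.326 = 11.12 m.
Hydraulic radius R = A/P = 12/11.12 = 1.079 m.
Manning's equation: Q = (1/n) A R^(2/3) S^(1/2) = (1/0.038) × 12 × 1.079^(2/3) × 0.0004699^(1/2) = 7.2 m³/s.

Q = 7.2 m³/s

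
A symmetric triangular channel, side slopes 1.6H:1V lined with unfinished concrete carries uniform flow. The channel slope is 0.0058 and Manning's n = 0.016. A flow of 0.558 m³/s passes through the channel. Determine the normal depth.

y_n = 0.465 m

Manning's equation rearranged: A R^(2/3) = nQ / (1·√S) = 0.016 × 0.558 / (√0.0058) = 0.1172.
Trying y = 0.577 m: A R^(2/3) = 0.2084 — high.
Trying y = 0.357 m: A R^(2/3) = 0.05792 — low.
Trying y = 0.465 m: A R^(2/3) = 0.1172 — close enough.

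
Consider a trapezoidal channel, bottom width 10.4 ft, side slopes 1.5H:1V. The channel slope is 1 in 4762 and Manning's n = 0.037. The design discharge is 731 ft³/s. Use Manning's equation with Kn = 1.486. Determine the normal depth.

Manning's equation rearranged: A R^(2/3) = nQ / (1.486·√S) = 0.037 × 731 / (1.486 × √0.00021) = 1256.
Try y = 14.7 ft: A R^(2/3) = 1832 — high.
Try y = 9.26 ft: A R^(2/3) = 669.6 — low.
Try y = 12.4 ft: A R^(2/3) = 1256 — close enough.

y_n = 12.4 ft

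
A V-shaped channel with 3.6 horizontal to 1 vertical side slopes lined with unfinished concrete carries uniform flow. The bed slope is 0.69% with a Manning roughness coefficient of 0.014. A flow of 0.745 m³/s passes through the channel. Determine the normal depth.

y_n = 0.341 m

Manning's equation rearranged: A R^(2/3) = nQ / (1·√S) = 0.014 × 0.745 / (√0.0069) = 0.1256.
At y = 0.416 m: A R^(2/3) = 0.2134 — too large.
At y = 0.341 m: A R^(2/3) = 0.1256 — matches.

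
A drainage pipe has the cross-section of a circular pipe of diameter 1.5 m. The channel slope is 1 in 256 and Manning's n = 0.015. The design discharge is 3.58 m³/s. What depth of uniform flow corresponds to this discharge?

Manning's equation rearranged: A R^(2/3) = nQ / (1·√S) = 0.015 × 3.58 / (√0.003906) = 0.8592.
At y = 1.34 m: A R^(2/3) = 0.9763 — over.
At y = 0.935 m: A R^(2/3) = 0.654 — short.
At y = 1.15 m: A R^(2/3) = 0.8591 — close enough.

y_n = 1.15 m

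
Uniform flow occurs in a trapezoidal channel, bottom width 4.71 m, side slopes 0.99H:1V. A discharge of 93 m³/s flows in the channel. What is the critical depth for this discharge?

At critical depth, Q² T / (g A³) = 1, i.e. A³/T = Q²/g = 93²/9.81 = 881.7.
Try y = 3.23 m: A³/T = 1500 — too large.
Try y = 2.4 m: A³/T = 519.8 — too small.
Try y = 2.79 m: A³/T = 885.3 — ≈ 881.7.

y_c = 2.79 m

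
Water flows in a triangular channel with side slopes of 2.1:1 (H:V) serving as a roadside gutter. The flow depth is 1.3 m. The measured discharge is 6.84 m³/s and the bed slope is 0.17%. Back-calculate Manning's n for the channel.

For a triangular section with side slope z = 2.1: A = zy² = 2.1×1.3² = 3.549 m²; P = 2y√(1+z²) = 2×1.3×2.326 = 6.047 m.
Hydraulic radius R = A/P = 3.549/6.047 = 0.5869 m.
Rearranging Manning's equation: n = (1/Q) A R^(2/3) S^(1/2) = (1/6.84) × 3.549 × 0.5869^(2/3) × √0.0017 = 0.015.

n = 0.015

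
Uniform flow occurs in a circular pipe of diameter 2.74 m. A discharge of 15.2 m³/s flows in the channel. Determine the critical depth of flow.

At critical depth, Q² T / (g A³) = 1, i.e. A³/T = Q²/g = 15.2²/9.81 = 23.55.
Trying y = 1.29 m: A³/T = 7.431 — too small.
Trying y = 1.94 m: A³/T = 35.7 — too large.
Trying y = 1.74 m: A³/T = 23.35 — close enough.

y_c = 1.74 m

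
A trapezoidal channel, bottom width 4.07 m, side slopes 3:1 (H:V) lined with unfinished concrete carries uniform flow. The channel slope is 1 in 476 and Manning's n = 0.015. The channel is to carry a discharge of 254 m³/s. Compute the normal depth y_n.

Manning's equation rearranged: A R^(2/3) = nQ / (1·√S) = 0.015 × 254 / (√0.002101) = 83.12.
Try y = 4.27 m: A R^(2/3) = 126.3 — over.
Try y = 3.14 m: A R^(2/3) = 61.98 — short.
Try y = 3.57 m: A R^(2/3) = 83.2 — close enough.

y_n = 3.57 m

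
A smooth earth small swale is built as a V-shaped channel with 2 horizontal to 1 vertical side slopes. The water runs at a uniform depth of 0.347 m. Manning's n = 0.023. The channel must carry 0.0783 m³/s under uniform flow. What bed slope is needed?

For a triangular section with side slope z = 2: A = zy² = 2×0.347² = 0.2408 m²; P = 2y√(1+z²) = 2×0.347×2.236 = 1.552 m.
Hydraulic radius R = A/P = 0.2408/1.552 = 0.1552 m.
From Manning's equation, S = [nQ / (1 A R^(2/3))]² = [0.023 × 0.0783 / (1 × 0.2408 × 0.1552^(2/3))]² = 0.000671.

S = 0.000671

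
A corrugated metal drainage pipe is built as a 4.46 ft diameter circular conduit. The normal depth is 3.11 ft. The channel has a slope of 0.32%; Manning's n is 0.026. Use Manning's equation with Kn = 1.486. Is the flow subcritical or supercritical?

subcritical

For a circular section of diameter D = 4.46 ft at depth y = 3.11 ft, the central angle is θ = 2 arccos(1 − 2y/D) = 3.953 rad. Then A = (D²/8)(θ − sin θ) = 11.63 ft² and P = Dθ/2 = 8.815 ft.
Hydraulic radius R = A/P = 11.63/8.815 = 1.32 ft.
V = (1.486/n) R^(2/3) √S = (1.486/0.026) × 1.32^(2/3) × √0.0032 = 3.89 ft/s. Hydraulic depth D_h = A/T = 11.63/4.098 = 2.838 ft.
Froude number Fr = V/√(g·D_h) = 3.89/√(32.2×2.838) = 0.407, which is less than 1, so the flow is subcritical.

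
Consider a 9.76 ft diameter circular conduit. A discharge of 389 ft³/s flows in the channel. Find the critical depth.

At critical depth, Q² T / (g A³) = 1, i.e. A³/T = Q²/g = 389²/32.2 = 4699.
Trying y = 6.01 ft: A³/T = 11890 — high.
Trying y = 3.55 ft: A³/T = 1583 — low.
Trying y = 4.71 ft: A³/T = 4684 — close enough.

y_c = 4.71 ft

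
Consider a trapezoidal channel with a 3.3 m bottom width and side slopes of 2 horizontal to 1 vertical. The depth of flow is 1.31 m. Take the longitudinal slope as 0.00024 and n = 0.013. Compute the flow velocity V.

With bottom width b = 3.3 m and side slope z = 2: A = (b + zy)y = (3.3 + 2×1.31)×1.31 = 7.755 m²; P = b + 2y√(1+z²) = 3.3 + 2×1.31×2.236 = 9.158 m.
Hydraulic radius R = A/P = 7.755/9.158 = 0.8468 m.
From Manning's equation, V = (1/n) R^(2/3) S^(1/2) = (1/0.013) × 0.8468^(2/3) × 0.00024^(1/2) = 1.07 m/s.

V = 1.07 m/s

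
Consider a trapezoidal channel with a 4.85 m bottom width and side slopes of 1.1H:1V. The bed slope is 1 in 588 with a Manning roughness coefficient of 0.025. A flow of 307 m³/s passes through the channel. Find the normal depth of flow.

Manning's equation rearranged: A R^(2/3) = nQ / (1·√S) = 0.025 × 307 / (√0.001701) = 186.1.
Try y = 7.81 m: A R^(2/3) = 252.9 — high.
Try y = 5.63 m: A R^(2/3) = 125.8 — low.
Try y = 6.78 m: A R^(2/3) = 186.3 — ≈ 186.1.

y_n = 6.78 m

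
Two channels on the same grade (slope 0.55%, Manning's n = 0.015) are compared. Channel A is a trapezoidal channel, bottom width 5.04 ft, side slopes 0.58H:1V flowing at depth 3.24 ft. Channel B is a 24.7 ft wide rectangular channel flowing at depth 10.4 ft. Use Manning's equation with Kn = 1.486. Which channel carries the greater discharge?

Channel A: With bottom width b = 5.04 ft and side slope z = 0.58: A = (b + zy)y = (5.04 + 0.58×3.24)×3.24 = 22.42 ft²; P = b + 2y√(1+z²) = 5.04 + 2×3.24×1.156 = 12.53 ft. Hydraulic radius R = A/P = 22.42/12.53 = 1.789 ft. Q_A = (1.486/0.015)·22.42·1.789^(2/3)·√0.0055 = 242.7 ft³/s.
Channel B: Flow area A = b·y = 24.7 × 10.4 = 256.9 ft². Wetted perimeter P = b + 2y = 24.7 + 2×10.4 = 45.5 ft. Hydraulic radius R = A/P = 256.9/45.5 = 5.646 ft. Q_B = (1.486/0.015)·256.9·5.646^(2/3)·√0.0055 = 5984 ft³/s.
Q_A = 242.7 ft³/s vs Q_B = 5984 ft³/s, so channel B carries more.

channel B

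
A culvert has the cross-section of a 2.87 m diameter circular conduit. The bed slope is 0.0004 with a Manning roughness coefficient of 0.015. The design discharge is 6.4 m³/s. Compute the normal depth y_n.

Manning's equation rearranged: A R^(2/3) = nQ / (1·√S) = 0.015 × 6.4 / (√0.0004) = 4.8.
At y = 2.43 m: A R^(2/3) = 5.327 — high.
At y = 2.18 m: A R^(2/3) = 4.797 — close enough.

y_n = 2.18 m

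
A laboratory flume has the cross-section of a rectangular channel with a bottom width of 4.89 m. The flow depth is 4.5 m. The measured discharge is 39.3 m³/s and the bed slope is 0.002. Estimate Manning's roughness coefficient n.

Flow area A = b·y = 4.89 × 4.5 = 22 m². Wetted perimeter P = b + 2y = 4.89 + 2×4.5 = 13.89 m.
Hydraulic radius R = A/P = 22/13.89 = 1.584 m.
Rearranging Manning's equation: n = (1/Q) A R^(2/3) S^(1/2) = (1/39.3) × 22 × 1.584^(2/3) × √0.002 = 0.034.

n = 0.034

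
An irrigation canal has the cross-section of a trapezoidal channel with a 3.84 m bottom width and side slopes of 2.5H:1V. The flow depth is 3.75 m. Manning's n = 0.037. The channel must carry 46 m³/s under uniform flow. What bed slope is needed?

S = 0.000449

With bottom width b = 3.84 m and side slope z = 2.5: A = (b + zy)y = (3.84 + 2.5×3.75)×3.75 = 49.56 m²; P = b + 2y√(1+z²) = 3.84 + 2×3.75×2.693 = 24.03 m.
Hydraulic radius R = A/P = 49.56/24.03 = 2.062 m.
From Manning's equation, S = [nQ / (1 A R^(2/3))]² = [0.037 × 46 / (1 × 49.56 × 2.062^(2/3))]² = 0.000449.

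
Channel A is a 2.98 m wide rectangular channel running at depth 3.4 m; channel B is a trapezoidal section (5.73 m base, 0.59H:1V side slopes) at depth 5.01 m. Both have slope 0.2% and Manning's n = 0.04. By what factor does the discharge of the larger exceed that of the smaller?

Channel A: Flow area A = b·y = 2.98 × 3.4 = 10.13 m². Wetted perimeter P = b + 2y = 2.98 + 2×3.4 = 9.78 m. Hydraulic radius R = A/P = 10.13/9.78 = 1.036 m. Q_A = (1/0.04)·10.13·1.036^(2/3)·√0.002 = 11.6 m³/s.
Channel B: With bottom width b = 5.73 m and side slope z = 0.59: A = (b + zy)y = (5.73 + 0.59×5.01)×5.01 = 43.52 m²; P = b + 2y√(1+z²) = 5.73 + 2×5.01×1.161 = 17.36 m. Hydraulic radius R = A/P = 43.52/17.36 = 2.506 m. Q_B = (1/0.04)·43.52·2.506^(2/3)·√0.002 = 89.77 m³/s.
The larger discharge is 89.77 m³/s and the smaller is 11.6 m³/s; the ratio is 7.74.

7.74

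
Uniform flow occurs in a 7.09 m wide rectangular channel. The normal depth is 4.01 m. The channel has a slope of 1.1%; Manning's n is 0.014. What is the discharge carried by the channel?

Q = 325 m³/s

Flow area A = b·y = 7.09 × 4.01 = 28.43 m². Wetted perimeter P = b + 2y = 7.09 + 2×4.01 = 15.11 m.
Hydraulic radius R = A/P = 28.43/15.11 = 1.882 m.
Manning's equation: Q = (1/n) A R^(2/3) S^(1/2) = (1/0.014) × 28.43 × 1.882^(2/3) × 0.011^(1/2) = 325 m³/s.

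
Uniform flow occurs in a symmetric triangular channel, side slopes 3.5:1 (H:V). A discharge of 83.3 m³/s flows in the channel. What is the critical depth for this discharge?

y_c = 2.59 m

At critical depth, Q² T / (g A³) = 1, i.e. A³/T = Q²/g = 83.3²/9.81 = 707.3.
Trying y = 2.98 m: A³/T = 1439 — high.
Trying y = 2.59 m: A³/T = 713.8 — matches.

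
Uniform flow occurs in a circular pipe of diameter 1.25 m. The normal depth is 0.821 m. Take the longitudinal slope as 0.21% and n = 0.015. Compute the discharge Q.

For a circular section of diameter D = 1.25 m at depth y = 0.821 m, the central angle is θ = 2 arccos(1 − 2y/D) = 3.78 rad. Then A = (D²/8)(θ − sin θ) = 0.8545 m² and P = Dθ/2 = 2.362 m.
Hydraulic radius R = A/P = 0.8545/2.362 = 0.3617 m.
Manning's equation: Q = (1/n) A R^(2/3) S^(1/2) = (1/0.015) × 0.8545 × 0.3617^(2/3) × 0.0021^(1/2) = 1.33 m³/s.

Q = 1.33 m³/s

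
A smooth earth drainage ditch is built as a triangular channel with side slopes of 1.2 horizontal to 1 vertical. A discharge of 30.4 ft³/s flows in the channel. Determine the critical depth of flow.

At critical depth, Q² T / (g A³) = 1, i.e. A³/T = Q²/g = 30.4²/32.2 = 28.7.
Try y = 2.67 ft: A³/T = 97.7 — over.
Try y = 1.42 ft: A³/T = 4.157 — short.
Try y = 2.09 ft: A³/T = 28.71 — matches.

y_c = 2.09 ft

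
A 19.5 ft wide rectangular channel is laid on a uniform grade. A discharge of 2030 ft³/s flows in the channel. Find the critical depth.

y_c = 6.96 ft

For a rectangular channel, critical depth y_c = (q²/g)^(1/3) where q = Q/b = 2030/19.5 = 104.1 ft²/s.
So y_c = (104.1²/32.2)^(1/3) = 6.96 ft.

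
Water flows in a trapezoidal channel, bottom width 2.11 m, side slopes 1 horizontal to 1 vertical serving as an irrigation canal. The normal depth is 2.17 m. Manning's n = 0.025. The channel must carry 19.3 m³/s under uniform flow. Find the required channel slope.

With bottom width b = 2.11 m and side slope z = 1: A = (b + zy)y = (2.11 + 1×2.17)×2.17 = 9.288 m²; P = b + 2y√(1+z²) = 2.11 + 2×2.17×1.414 = 8.248 m.
Hydraulic radius R = A/P = 9.288/8.248 = 1.126 m.
From Manning's equation, S = [nQ / (1 A R^(2/3))]² = [0.025 × 19.3 / (1 × 9.288 × 1.126^(2/3))]² = 0.0023.

S = 0.0023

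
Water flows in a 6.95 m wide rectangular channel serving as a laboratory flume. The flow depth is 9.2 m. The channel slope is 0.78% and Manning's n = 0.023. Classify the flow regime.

Flow area A = b·y = 6.95 × 9.2 = 63.94 m². Wetted perimeter P = b + 2y = 6.95 + 2×9.2 = 25.35 m.
Hydraulic radius R = A/P = 63.94/25.35 = 2.522 m.
V = (1/n) R^(2/3) √S = (1/0.023) × 2.522^(2/3) × √0.0078 = 7.115 m/s. Hydraulic depth D_h = A/T = 63.94/6.95 = 9.2 m.
Froude number Fr = V/√(g·D_h) = 7.115/√(9.81×9.2) = 0.749, which is less than 1, so the flow is subcritical.

subcritical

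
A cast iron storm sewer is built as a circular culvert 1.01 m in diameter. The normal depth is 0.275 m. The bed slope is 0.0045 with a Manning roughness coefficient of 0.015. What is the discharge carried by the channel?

For a circular section of diameter D = 1.01 m at depth y = 0.275 m, the central angle is θ = 2 arccos(1 − 2y/D) = 2.196 rad. Then A = (D²/8)(θ − sin θ) = 0.1766 m² and P = Dθ/2 = 1.109 m.
Hydraulic radius R = A/P = 0.1766/1.109 = 0.1593 m.
Manning's equation: Q = (1/n) A R^(2/3) S^(1/2) = (1/0.015) × 0.1766 × 0.1593^(2/3) × 0.0045^(1/2) = 0.232 m³/s.

Q = 0.232 m³/s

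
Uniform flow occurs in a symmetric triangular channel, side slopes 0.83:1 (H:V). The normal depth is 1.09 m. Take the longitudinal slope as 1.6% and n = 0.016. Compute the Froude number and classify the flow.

For a triangular section with side slope z = 0.83: A = zy² = 0.83×1.09² = 0.9861 m²; P = 2y√(1+z²) = 2×1.09×1.3 = 2.833 m.
Hydraulic radius R = A/P = 0.9861/2.833 = 0.3481 m.
V = (1/n) R^(2/3) √S = (1/0.016) × 0.3481^(2/3) × √0.016 = 3.912 m/s. Hydraulic depth D_h = A/T = 0.9861/1.809 = 0.545 m.
Froude number Fr = V/√(g·D_h) = 3.912/√(9.81×0.545) = 1.69, which is greater than 1, so the flow is supercritical.

supercritical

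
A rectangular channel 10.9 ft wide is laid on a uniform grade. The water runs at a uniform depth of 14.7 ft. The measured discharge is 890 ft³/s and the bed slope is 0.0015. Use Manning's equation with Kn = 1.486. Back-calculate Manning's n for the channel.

n = 0.026

Flow area A = b·y = 10.9 × 14.7 = 160.2 ft². Wetted perimeter P = b + 2y = 10.9 + 2×14.7 = 40.3 ft.
Hydraulic radius R = A/P = 160.2/40.3 = 3.976 ft.
Rearranging Manning's equation: n = (1.486/Q) A R^(2/3) S^(1/2) = (1.486/890) × 160.2 × 3.976^(2/3) × √0.0015 = 0.026.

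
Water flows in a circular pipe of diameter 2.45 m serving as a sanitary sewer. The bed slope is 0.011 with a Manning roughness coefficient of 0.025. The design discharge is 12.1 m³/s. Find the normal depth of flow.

Manning's equation rearranged: A R^(2/3) = nQ / (1·√S) = 0.025 × 12.1 / (√0.011) = 2.884.
At y = 1.2 m: A R^(2/3) = 1.641 — low.
At y = 1.73 m: A R^(2/3) = 2.879 — ≈ 2.884.

y_n = 1.73 m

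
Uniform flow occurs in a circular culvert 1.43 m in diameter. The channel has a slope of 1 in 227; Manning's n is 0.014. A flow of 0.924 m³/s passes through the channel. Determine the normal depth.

Manning's equation rearranged: A R^(2/3) = nQ / (1·√S) = 0.014 × 0.924 / (√0.004405) = 0.1949.
At y = 0.608 m: A R^(2/3) = 0.3045 — over.
At y = 0.418 m: A R^(2/3) = 0.1506 — short.
At y = 0.478 m: A R^(2/3) = 0.195 — close enough.

y_n = 0.478 m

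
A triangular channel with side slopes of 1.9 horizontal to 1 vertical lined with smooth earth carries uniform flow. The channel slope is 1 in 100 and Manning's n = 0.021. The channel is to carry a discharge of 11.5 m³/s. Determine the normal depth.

Manning's equation rearranged: A R^(2/3) = nQ / (1·√S) = 0.021 × 11.5 / (√0.01) = 2.415.
Trying y = 0.986 m: A R^(2/3) = 1.063 — too small.
Trying y = 1.5 m: A R^(2/3) = 3.253 — too large.
Trying y = 1.34 m: A R^(2/3) = 2.408 — matches.

y_n = 1.34 m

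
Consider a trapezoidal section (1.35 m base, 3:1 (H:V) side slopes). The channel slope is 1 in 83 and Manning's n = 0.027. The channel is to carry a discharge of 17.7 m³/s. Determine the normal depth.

y_n = 1.18 m

Manning's equation rearranged: A R^(2/3) = nQ / (1·√S) = 0.027 × 17.7 / (√0.01205) = 4.354.
Trying y = 1.4 m: A R^(2/3) = 6.479 — over.
Trying y = 0.91 m: A R^(2/3) = 2.409 — short.
Trying y = 1.18 m: A R^(2/3) = 4.351 — close enough.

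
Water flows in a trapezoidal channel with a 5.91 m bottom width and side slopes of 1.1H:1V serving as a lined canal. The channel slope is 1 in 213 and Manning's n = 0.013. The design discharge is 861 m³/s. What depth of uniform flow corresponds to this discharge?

y_n = 6.03 m

Manning's equation rearranged: A R^(2/3) = nQ / (1·√S) = 0.013 × 861 / (√0.004695) = 163.4.
At y = 6.7 m: A R^(2/3) = 202.9 — too large.
At y = 4.98 m: A R^(2/3) = 111 — too small.
At y = 6.03 m: A R^(2/3) = 163.3 — matches.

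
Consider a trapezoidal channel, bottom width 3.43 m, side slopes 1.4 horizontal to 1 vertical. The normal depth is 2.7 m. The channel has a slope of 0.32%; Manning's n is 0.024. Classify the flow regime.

subcritical

With bottom width b = 3.43 m and side slope z = 1.4: A = (b + zy)y = (3.43 + 1.4×2.7)×2.7 = 19.47 m²; P = b + 2y√(1+z²) = 3.43 + 2×2.7×1.72 = 12.72 m.
Hydraulic radius R = A/P = 19.47/12.72 = 1.53 m.
V = (1/n) R^(2/3) √S = (1/0.024) × 1.53^(2/3) × √0.0032 = 3.13 m/s. Hydraulic depth D_h = A/T = 19.47/10.99 = 1.771 m.
Froude number Fr = V/√(g·D_h) = 3.13/√(9.81×1.771) = 0.751, which is less than 1, so the flow is subcritical.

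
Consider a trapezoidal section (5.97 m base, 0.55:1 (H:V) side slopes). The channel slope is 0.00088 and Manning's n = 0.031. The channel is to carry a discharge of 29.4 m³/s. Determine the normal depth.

y_n = 2.84 m

Manning's equation rearranged: A R^(2/3) = nQ / (1·√S) = 0.031 × 29.4 / (√0.00088) = 30.72.
Trying y = 3.43 m: A R^(2/3) = 42.1 — too large.
Trying y = 2.39 m: A R^(2/3) = 23.05 — too small.
Trying y = 2.84 m: A R^(2/3) = 30.68 — ≈ 30.72.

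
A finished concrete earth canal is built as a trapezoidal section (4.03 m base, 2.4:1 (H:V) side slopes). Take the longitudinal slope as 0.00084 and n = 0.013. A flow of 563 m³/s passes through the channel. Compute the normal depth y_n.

y_n = 6.16 m

Manning's equation rearranged: A R^(2/3) = nQ / (1·√S) = 0.013 × 563 / (√0.00084) = 252.5.
Trying y = 4.27 m: A R^(2/3) = 107 — short.
Trying y = 6.16 m: A R^(2/3) = 252.4 — close enough.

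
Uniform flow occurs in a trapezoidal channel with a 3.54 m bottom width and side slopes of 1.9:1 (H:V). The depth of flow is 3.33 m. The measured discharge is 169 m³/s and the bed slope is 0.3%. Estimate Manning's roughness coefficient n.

n = 0.016

With bottom width b = 3.54 m and side slope z = 1.9: A = (b + zy)y = (3.54 + 1.9×3.33)×3.33 = 32.86 m²; P = b + 2y√(1+z²) = 3.54 + 2×3.33×2.147 = 17.84 m.
Hydraulic radius R = A/P = 32.86/17.84 = 1.842 m.
Rearranging Manning's equation: n = (1/Q) A R^(2/3) S^(1/2) = (1/169) × 32.86 × 1.842^(2/3) × √0.003 = 0.016.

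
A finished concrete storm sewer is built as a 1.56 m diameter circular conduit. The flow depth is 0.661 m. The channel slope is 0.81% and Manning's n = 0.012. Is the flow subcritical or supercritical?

supercritical

For a circular section of diameter D = 1.56 m at depth y = 0.661 m, the central angle is θ = 2 arccos(1 − 2y/D) = 2.835 rad. Then A = (D²/8)(θ − sin θ) = 0.7708 m² and P = Dθ/2 = 2.212 m.
Hydraulic radius R = A/P = 0.7708/2.212 = 0.3485 m.
V = (1/n) R^(2/3) √S = (1/0.012) × 0.3485^(2/3) × √0.0081 = 3.714 m/s. Hydraulic depth D_h = A/T = 0.7708/1.542 = 0.4999 m.
Froude number Fr = V/√(g·D_h) = 3.714/√(9.81×0.4999) = 1.68, which is greater than 1, so the flow is supercritical.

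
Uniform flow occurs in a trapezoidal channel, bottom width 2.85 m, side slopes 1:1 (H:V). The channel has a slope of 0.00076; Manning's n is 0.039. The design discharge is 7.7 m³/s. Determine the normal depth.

Manning's equation rearranged: A R^(2/3) = nQ / (1·√S) = 0.039 × 7.7 / (√0.00076) = 10.89.
Try y = 1.59 m: A R^(2/3) = 6.874 — low.
Try y = 2.03 m: A R^(2/3) = 10.89 — matches.

y_n = 2.03 m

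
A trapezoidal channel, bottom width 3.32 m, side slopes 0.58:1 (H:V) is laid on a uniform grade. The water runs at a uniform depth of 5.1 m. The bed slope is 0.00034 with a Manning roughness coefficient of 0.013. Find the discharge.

With bottom width b = 3.32 m and side slope z = 0.58: A = (b + zy)y = (3.32 + 0.58×5.1)×5.1 = 32.02 m²; P = b + 2y√(1+z²) = 3.32 + 2×5.1×1.156 = 15.11 m.
Hydraulic radius R = A/P = 32.02/15.11 = 2.119 m.
Manning's equation: Q = (1/n) A R^(2/3) S^(1/2) = (1/0.013) × 32.02 × 2.119^(2/3) × 0.00034^(1/2) = 74.9 m³/s.

Q = 74.9 m³/s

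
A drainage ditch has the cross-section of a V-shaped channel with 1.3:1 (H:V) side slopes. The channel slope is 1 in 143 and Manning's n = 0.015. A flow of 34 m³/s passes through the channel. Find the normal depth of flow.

y_n = 2.25 m

Manning's equation rearranged: A R^(2/3) = nQ / (1·√S) = 0.015 × 34 / (√0.006993) = 6.099.
Trying y = 2.49 m: A R^(2/3) = 7.989 — high.
Trying y = 1.69 m: A R^(2/3) = 2.842 — low.
Trying y = 2.25 m: A R^(2/3) = 6.097 — matches.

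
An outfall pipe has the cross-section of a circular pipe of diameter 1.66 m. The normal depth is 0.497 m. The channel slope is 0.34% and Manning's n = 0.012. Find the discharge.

Q = 1.14 m³/s

For a circular section of diameter D = 1.66 m at depth y = 0.497 m, the central angle is θ = 2 arccos(1 − 2y/D) = 2.316 rad. Then A = (D²/8)(θ − sin θ) = 0.5446 m² and P = Dθ/2 = 1.922 m.
Hydraulic radius R = A/P = 0.5446/1.922 = 0.2833 m.
Manning's equation: Q = (1/n) A R^(2/3) S^(1/2) = (1/0.012) × 0.5446 × 0.2833^(2/3) × 0.0034^(1/2) = 1.14 m³/s.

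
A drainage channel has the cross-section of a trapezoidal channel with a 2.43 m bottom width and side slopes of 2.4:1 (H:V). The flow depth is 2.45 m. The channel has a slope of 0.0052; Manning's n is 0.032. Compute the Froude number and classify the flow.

With bottom width b = 2.43 m and side slope z = 2.4: A = (b + zy)y = (2.43 + 2.4×2.45)×2.45 = 20.36 m²; P = b + 2y√(1+z²) = 2.43 + 2×2.45×2.6 = 15.17 m.
Hydraulic radius R = A/P = 20.36/15.17 = 1.342 m.
V = (1/n) R^(2/3) √S = (1/0.032) × 1.342^(2/3) × √0.0052 = 2.742 m/s. Hydraulic depth D_h = A/T = 20.36/14.19 = 1.435 m.
Froude number Fr = V/√(g·D_h) = 2.742/√(9.81×1.435) = 0.731, which is less than 1, so the flow is subcritical.

subcritical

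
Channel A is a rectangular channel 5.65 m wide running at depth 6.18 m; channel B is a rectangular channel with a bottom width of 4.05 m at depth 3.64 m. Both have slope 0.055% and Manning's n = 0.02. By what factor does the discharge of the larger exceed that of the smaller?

Channel A: Flow area A = b·y = 5.65 × 6.18 = 34.92 m². Wetted perimeter P = b + 2y = 5.65 + 2×6.18 = 18.01 m. Hydraulic radius R = A/P = 34.92/18.01 = 1.939 m. Q_A = (1/0.02)·34.92·1.939^(2/3)·√0.00055 = 63.66 m³/s.
Channel B: Flow area A = b·y = 4.05 × 3.64 = 14.74 m². Wetted perimeter P = b + 2y = 4.05 + 2×3.64 = 11.33 m. Hydraulic radius R = A/P = 14.74/11.33 = 1.301 m. Q_B = (1/0.02)·14.74·1.301^(2/3)·√0.00055 = 20.6 m³/s.
The larger discharge is 63.66 m³/s and the smaller is 20.6 m³/s; the ratio is 3.09.

3.09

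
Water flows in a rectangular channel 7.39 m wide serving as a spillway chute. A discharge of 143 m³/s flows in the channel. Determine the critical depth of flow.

y_c = 3.37 m

For a rectangular channel, critical depth y_c = (q²/g)^(1/3) where q = Q/b = 143/7.39 = 19.35 m²/s.
So y_c = (19.35²/9.81)^(1/3) = 3.37 m.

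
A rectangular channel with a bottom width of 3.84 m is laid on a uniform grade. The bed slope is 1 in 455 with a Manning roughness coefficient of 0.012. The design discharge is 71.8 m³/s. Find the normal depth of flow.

Manning's equation rearranged: A R^(2/3) = nQ / (1·√S) = 0.012 × 71.8 / (√0.002198) = 18.38.
Trying y = 2.98 m: A R^(2/3) = 12.69 — too small.
Trying y = 4.02 m: A R^(2/3) = 18.38 — close enough.

y_n = 4.02 m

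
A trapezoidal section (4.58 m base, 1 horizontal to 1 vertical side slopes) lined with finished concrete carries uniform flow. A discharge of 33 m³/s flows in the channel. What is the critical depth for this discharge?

y_c = 1.55 m

At critical depth, Q² T / (g A³) = 1, i.e. A³/T = Q²/g = 33²/9.81 = 111.
Try y = 1.67 m: A³/T = 143.6 — over.
Try y = 1.38 m: A³/T = 75.8 — short.
Try y = 1.55 m: A³/T = 111.7 — matches.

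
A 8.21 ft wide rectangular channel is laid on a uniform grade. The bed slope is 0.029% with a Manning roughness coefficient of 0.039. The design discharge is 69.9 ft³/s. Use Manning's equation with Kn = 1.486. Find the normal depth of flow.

Manning's equation rearranged: A R^(2/3) = nQ / (1.486·√S) = 0.039 × 69.9 / (1.486 × √0.00029) = 107.7.
At y = 7.53 ft: A R^(2/3) = 118.6 — over.
At y = 5.83 ft: A R^(2/3) = 86.01 — short.
At y = 6.97 ft: A R^(2/3) = 107.7 — close enough.

y_n = 6.97 ft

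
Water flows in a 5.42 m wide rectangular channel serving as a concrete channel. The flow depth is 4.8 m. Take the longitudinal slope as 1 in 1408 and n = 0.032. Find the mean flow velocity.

Flow area A = b·y = 5.42 × 4.8 = 26.02 m². Wetted perimeter P = b + 2y = 5.42 + 2×4.8 = 15.02 m.
Hydraulic radius R = A/P = 26.02/15.02 = 1.732 m.
From Manning's equation, V = (1/n) R^(2/3) S^(1/2) = (1/0.032) × 1.732^(2/3) × 0.0007102^(1/2) = 1.2 m/s.

V = 1.2 m/s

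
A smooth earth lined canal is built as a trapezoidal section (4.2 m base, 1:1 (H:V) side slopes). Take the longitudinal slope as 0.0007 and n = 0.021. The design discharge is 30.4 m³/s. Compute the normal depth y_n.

y_n = 2.64 m

Manning's equation rearranged: A R^(2/3) = nQ / (1·√S) = 0.021 × 30.4 / (√0.0007) = 24.13.
At y = 2.94 m: A R^(2/3) = 29.63 — over.
At y = 2.13 m: A R^(2/3) = 16.21 — short.
At y = 2.64 m: A R^(2/3) = 24.16 — matches.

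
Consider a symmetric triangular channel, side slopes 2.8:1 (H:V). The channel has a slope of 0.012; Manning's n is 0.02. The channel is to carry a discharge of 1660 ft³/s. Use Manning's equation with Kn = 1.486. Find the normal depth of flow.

Manning's equation rearranged: A R^(2/3) = nQ / (1.486·√S) = 0.02 × 1660 / (1.486 × √0.012) = 204.
At y = 7.04 ft: A R^(2/3) = 308.5 — too large.
At y = 4.14 ft: A R^(2/3) = 74.89 — too small.
At y = 6.03 ft: A R^(2/3) = 204.1 — ≈ 204.

y_n = 6.03 ft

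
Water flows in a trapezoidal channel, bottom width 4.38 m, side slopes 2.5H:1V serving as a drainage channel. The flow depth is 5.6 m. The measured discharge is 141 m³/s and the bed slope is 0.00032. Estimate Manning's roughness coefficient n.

With bottom width b = 4.38 m and side slope z = 2.5: A = (b + zy)y = (4.38 + 2.5×5.6)×5.6 = 102.9 m²; P = b + 2y√(1+z²) = 4.38 + 2×5.6×2.693 = 34.54 m.
Hydraulic radius R = A/P = 102.9/34.54 = 2.98 m.
Rearranging Manning's equation: n = (1/Q) A R^(2/3) S^(1/2) = (1/141) × 102.9 × 2.98^(2/3) × √0.00032 = 0.027.

n = 0.027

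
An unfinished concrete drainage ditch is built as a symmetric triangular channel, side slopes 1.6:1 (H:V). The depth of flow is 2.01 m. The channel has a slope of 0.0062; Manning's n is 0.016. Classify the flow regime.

For a triangular section with side slope z = 1.6: A = zy² = 1.6×2.01² = 6.464 m²; P = 2y√(1+z²) = 2×2.01×1.887 = 7.585 m.
Hydraulic radius R = A/P = 6.464/7.585 = 0.8522 m.
V = (1/n) R^(2/3) √S = (1/0.016) × 0.8522^(2/3) × √0.0062 = 4.424 m/s. Hydraulic depth D_h = A/T = 6.464/6.432 = 1.005 m.
Froude number Fr = V/√(g·D_h) = 4.424/√(9.81×1.005) = 1.41, which is greater than 1, so the flow is supercritical.

supercritical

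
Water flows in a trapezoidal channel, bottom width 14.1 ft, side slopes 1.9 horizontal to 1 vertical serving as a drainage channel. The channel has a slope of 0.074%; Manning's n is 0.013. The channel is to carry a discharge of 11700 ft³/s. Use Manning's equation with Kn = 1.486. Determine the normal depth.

y_n = 17.7 ft

Manning's equation rearranged: A R^(2/3) = nQ / (1.486·√S) = 0.013 × 11700 / (1.486 × √0.00074) = 3763.
At y = 13.9 ft: A R^(2/3) = 2183 — too small.
At y = 21.7 ft: A R^(2/3) = 6007 — too large.
At y = 17.7 ft: A R^(2/3) = 3756 — close enough.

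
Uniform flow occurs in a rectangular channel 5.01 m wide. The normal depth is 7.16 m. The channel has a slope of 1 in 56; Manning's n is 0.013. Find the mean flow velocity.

V = 15.5 m/s

Flow area A = b·y = 5.01 × 7.16 = 35.87 m². Wetted perimeter P = b + 2y = 5.01 + 2×7.16 = 19.33 m.
Hydraulic radius R = A/P = 35.87/19.33 = 1.856 m.
From Manning's equation, V = (1/n) R^(2/3) S^(1/2) = (1/0.013) × 1.856^(2/3) × 0.01786^(1/2) = 15.5 m/s.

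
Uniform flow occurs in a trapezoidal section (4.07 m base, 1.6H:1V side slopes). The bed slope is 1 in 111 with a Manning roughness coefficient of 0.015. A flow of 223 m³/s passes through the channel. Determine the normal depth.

Manning's equation rearranged: A R^(2/3) = nQ / (1·√S) = 0.015 × 223 / (√0.009009) = 35.24.
At y = 3.15 m: A R^(2/3) = 42.44 — too large.
At y = 2.51 m: A R^(2/3) = 26.58 — too small.
At y = 2.88 m: A R^(2/3) = 35.22 — close enough.

y_n = 2.88 m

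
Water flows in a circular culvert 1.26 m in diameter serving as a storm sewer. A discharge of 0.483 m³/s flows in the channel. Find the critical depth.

y_c = 0.366 m

At critical depth, Q² T / (g A³) = 1, i.e. A³/T = Q²/g = 0.483²/9.81 = 0.02378.
Trying y = 0.452 m: A³/T = 0.05383 — high.
Trying y = 0.306 m: A³/T = 0.01186 — low.
Trying y = 0.366 m: A³/T = 0.02379 — matches.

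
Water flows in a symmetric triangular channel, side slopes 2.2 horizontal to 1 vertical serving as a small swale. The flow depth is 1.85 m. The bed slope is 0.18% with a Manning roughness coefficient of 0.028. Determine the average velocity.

V = 1.35 m/s

For a triangular section with side slope z = 2.2: A = zy² = 2.2×1.85² = 7.53 m²; P = 2y√(1+z²) = 2×1.85×2.417 = 8.941 m.
Hydraulic radius R = A/P = 7.53/8.941 = 0.8421 m.
From Manning's equation, V = (1/n) R^(2/3) S^(1/2) = (1/0.028) × 0.8421^(2/3) × 0.0018^(1/2) = 1.35 m/s.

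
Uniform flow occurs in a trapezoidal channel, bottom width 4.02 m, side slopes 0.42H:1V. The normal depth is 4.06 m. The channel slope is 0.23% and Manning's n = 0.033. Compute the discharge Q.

With bottom width b = 4.02 m and side slope z = 0.42: A = (b + zy)y = (4.02 + 0.42×4.06)×4.06 = 23.24 m²; P = b + 2y√(1+z²) = 4.02 + 2×4.06×1.085 = 12.83 m.
Hydraulic radius R = A/P = 23.24/12.83 = 1.812 m.
Manning's equation: Q = (1/n) A R^(2/3) S^(1/2) = (1/0.033) × 23.24 × 1.812^(2/3) × 0.0023^(1/2) = 50.2 m³/s.

Q = 50.2 m³/s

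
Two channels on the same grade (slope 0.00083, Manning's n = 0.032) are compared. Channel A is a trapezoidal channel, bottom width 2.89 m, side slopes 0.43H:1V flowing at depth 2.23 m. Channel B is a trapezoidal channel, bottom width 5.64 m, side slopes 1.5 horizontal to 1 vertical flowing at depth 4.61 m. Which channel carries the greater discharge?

Channel A: With bottom width b = 2.89 m and side slope z = 0.43: A = (b + zy)y = (2.89 + 0.43×2.23)×2.23 = 8.583 m²; P = b + 2y√(1+z²) = 2.89 + 2×2.23×1.089 = 7.745 m. Hydraulic radius R = A/P = 8.583/7.745 = 1.108 m. Q_A = (1/0.032)·8.583·1.108^(2/3)·√0.00083 = 8.275 m³/s.
Channel B: With bottom width b = 5.64 m and side slope z = 1.5: A = (b + zy)y = (5.64 + 1.5×4.61)×4.61 = 57.88 m²; P = b + 2y√(1+z²) = 5.64 + 2×4.61×1.803 = 22.26 m. Hydraulic radius R = A/P = 57.88/22.26 = 2.6 m. Q_B = (1/0.032)·57.88·2.6^(2/3)·√0.00083 = 98.53 m³/s.
Q_A = 8.275 m³/s vs Q_B = 98.53 m³/s, so channel B carries more.

channel B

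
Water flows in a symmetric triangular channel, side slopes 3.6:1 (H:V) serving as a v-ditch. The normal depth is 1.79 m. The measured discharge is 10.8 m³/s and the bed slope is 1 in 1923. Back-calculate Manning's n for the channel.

For a triangular section with side slope z = 3.6: A = zy² = 3.6×1.79² = 11.53 m²; P = 2y√(1+z²) = 2×1.79×3.736 = 13.38 m.
Hydraulic radius R = A/P = 11.53/13.38 = 0.8623 m.
Rearranging Manning's equation: n = (1/Q) A R^(2/3) S^(1/2) = (1/10.8) × 11.53 × 0.8623^(2/3) × √0.00052 = 0.0221.

n = 0.0221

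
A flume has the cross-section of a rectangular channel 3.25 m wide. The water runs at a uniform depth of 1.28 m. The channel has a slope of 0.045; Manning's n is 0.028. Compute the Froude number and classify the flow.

Flow area A = b·y = 3.25 × 1.28 = 4.16 m². Wetted perimeter P = b + 2y = 3.25 + 2×1.28 = 5.81 m.
Hydraulic radius R = A/P = 4.16/5.81 = 0.716 m.
V = (1/n) R^(2/3) √S = (1/0.028) × 0.716^(2/3) × √0.045 = 6.064 m/s. Hydraulic depth D_h = A/T = 4.16/3.25 = 1.28 m.
Froude number Fr = V/√(g·D_h) = 6.064/√(9.81×1.28) = 1.71, which is greater than 1, so the flow is supercritical.

supercritical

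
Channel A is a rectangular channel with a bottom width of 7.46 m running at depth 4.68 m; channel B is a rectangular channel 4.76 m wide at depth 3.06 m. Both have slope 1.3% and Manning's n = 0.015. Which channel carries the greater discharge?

channel A

Channel A: Flow area A = b·y = 7.46 × 4.68 = 34.91 m². Wetted perimeter P = b + 2y = 7.46 + 2×4.68 = 16.82 m. Hydraulic radius R = A/P = 34.91/16.82 = 2.076 m. Q_A = (1/0.015)·34.91·2.076^(2/3)·√0.013 = 431.8 m³/s.
Channel B: Flow area A = b·y = 4.76 × 3.06 = 14.57 m². Wetted perimeter P = b + 2y = 4.76 + 2×3.06 = 10.88 m. Hydraulic radius R = A/P = 14.57/10.88 = 1.339 m. Q_B = (1/0.015)·14.57·1.339^(2/3)·√0.013 = 134.5 m³/s.
Q_A = 431.8 m³/s vs Q_B = 134.5 m³/s, so channel A carries more.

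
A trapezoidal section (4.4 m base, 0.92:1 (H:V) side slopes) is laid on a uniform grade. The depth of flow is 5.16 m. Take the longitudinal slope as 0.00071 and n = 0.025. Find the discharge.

Q = 94.2 m³/s

With bottom width b = 4.4 m and side slope z = 0.92: A = (b + zy)y = (4.4 + 0.92×5.16)×5.16 = 47.2 m²; P = b + 2y√(1+z²) = 4.4 + 2×5.16×1.359 = 18.42 m.
Hydraulic radius R = A/P = 47.2/18.42 = 2.562 m.
Manning's equation: Q = (1/n) A R^(2/3) S^(1/2) = (1/0.025) × 47.2 × 2.562^(2/3) × 0.00071^(1/2) = 94.2 m³/s.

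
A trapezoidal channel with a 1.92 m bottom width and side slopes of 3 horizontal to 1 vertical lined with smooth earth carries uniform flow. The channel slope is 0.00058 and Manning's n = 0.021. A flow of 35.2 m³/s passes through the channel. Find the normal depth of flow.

y_n = 2.58 m

Manning's equation rearranged: A R^(2/3) = nQ / (1·√S) = 0.021 × 35.2 / (√0.00058) = 30.69.
At y = 1.94 m: A R^(2/3) = 15.59 — short.
At y = 2.87 m: A R^(2/3) = 39.7 — over.
At y = 2.58 m: A R^(2/3) = 30.69 — ≈ 30.69.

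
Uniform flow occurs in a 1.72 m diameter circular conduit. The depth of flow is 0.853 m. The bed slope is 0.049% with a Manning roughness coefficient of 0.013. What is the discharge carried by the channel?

For a circular section of diameter D = 1.72 m at depth y = 0.853 m, the central angle is θ = 2 arccos(1 − 2y/D) = 3.125 rad. Then A = (D²/8)(θ − sin θ) = 1.15 m² and P = Dθ/2 = 2.688 m.
Hydraulic radius R = A/P = 1.15/2.688 = 0.4278 m.
Manning's equation: Q = (1/n) A R^(2/3) S^(1/2) = (1/0.013) × 1.15 × 0.4278^(2/3) × 0.00049^(1/2) = 1.11 m³/s.

Q = 1.11 m³/s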